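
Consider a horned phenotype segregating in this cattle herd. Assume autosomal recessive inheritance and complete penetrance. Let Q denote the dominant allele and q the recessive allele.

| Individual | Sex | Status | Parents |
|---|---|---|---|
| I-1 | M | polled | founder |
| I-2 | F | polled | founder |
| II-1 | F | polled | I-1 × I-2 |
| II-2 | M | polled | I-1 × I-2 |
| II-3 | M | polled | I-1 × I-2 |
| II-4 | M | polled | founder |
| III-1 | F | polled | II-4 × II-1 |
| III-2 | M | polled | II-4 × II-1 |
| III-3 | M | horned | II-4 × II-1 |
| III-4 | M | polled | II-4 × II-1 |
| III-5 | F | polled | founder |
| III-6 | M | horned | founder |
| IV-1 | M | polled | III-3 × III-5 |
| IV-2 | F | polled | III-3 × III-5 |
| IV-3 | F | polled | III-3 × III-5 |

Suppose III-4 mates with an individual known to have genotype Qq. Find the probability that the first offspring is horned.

II-4 is polled so carries Q and passed q to III-3 (qq), so II-4 is Qq.
II-1 is polled so carries Q and passed q to III-3 (qq), so II-1 is Qq.
III-4 is a polled offspring of II-4 (Qq) × II-1 (Qq), whose cross gives 1/4 QQ : 1/2 Qq : 1/4 qq; conditioning on being polled, III-4 is QQ with probability 1/3, Qq with probability 2/3.
Summing over parental genotype combinations, P(offspring is horned) = 2/3·1/4 = 1/6.

1/6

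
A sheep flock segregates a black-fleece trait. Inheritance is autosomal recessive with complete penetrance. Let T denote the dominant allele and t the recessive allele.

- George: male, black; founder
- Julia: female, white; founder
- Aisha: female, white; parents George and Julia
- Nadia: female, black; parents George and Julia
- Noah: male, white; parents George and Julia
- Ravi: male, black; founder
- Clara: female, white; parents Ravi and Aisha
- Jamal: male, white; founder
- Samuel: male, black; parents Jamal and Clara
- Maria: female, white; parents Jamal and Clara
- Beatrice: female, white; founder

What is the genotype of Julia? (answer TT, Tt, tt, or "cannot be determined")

Tt

From phenotype alone, Julia is TT or Tt.
Julia is white so carries T and passed t to Nadia (tt), so Julia is Tt.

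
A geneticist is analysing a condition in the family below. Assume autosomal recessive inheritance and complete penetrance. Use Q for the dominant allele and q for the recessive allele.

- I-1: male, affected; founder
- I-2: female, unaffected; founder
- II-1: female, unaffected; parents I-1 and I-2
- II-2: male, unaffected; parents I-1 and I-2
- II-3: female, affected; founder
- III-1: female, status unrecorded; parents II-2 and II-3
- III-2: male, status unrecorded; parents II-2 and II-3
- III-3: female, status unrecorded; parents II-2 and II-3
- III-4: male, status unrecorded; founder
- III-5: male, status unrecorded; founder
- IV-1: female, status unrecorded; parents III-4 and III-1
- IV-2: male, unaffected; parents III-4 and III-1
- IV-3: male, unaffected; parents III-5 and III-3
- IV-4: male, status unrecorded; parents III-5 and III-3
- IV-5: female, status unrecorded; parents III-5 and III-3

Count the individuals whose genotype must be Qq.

2

Obligate heterozygotes: II-1 is unaffected so carries Q and received q from I-1 (qq), so II-1 is Qq; II-2 is unaffected so carries Q and received q from I-1 (qq), so II-2 is Qq.
Every other individual is either homozygous by phenotype or has at least one consistent homozygous assignment, so the count is 2.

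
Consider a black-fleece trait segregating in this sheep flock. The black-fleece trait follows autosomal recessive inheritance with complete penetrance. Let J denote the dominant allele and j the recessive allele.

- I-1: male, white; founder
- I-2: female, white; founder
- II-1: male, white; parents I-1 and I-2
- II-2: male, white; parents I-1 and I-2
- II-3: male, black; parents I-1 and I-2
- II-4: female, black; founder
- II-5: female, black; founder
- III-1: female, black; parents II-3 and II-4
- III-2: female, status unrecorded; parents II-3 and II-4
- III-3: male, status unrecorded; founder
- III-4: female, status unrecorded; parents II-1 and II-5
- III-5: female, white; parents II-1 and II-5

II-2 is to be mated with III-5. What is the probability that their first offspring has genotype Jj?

I-1 is white so carries J and passed j to II-3 (jj), so I-1 is Jj.
I-2 is white so carries J and passed j to II-3 (jj), so I-2 is Jj.
II-2 is a white offspring of I-1 (Jj) × I-2 (Jj), whose cross gives 1/4 JJ : 1/2 Jj : 1/4 jj; conditioning on being white, II-2 is JJ with probability 1/3, Jj with probability 2/3.
III-5 is white so carries J and received j from II-5 (jj), so III-5 is Jj.
Summing over parental genotype combinations, P(offspring has genotype Jj) = 1/3·1/2 + 2/3·1/2 = 1/2.

1/2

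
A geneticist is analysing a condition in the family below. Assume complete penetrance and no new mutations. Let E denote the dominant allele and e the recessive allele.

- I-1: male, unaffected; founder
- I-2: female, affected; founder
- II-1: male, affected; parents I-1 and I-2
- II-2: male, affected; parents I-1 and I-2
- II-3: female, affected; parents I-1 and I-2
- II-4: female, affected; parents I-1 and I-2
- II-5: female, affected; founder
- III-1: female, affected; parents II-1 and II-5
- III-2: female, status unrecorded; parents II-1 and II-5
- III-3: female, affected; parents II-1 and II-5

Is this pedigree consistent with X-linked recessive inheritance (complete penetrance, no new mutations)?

Under X-linked recessive, II-3 (affected, female) cannot arise from I-1 (unaffected) × I-2 (affected).

No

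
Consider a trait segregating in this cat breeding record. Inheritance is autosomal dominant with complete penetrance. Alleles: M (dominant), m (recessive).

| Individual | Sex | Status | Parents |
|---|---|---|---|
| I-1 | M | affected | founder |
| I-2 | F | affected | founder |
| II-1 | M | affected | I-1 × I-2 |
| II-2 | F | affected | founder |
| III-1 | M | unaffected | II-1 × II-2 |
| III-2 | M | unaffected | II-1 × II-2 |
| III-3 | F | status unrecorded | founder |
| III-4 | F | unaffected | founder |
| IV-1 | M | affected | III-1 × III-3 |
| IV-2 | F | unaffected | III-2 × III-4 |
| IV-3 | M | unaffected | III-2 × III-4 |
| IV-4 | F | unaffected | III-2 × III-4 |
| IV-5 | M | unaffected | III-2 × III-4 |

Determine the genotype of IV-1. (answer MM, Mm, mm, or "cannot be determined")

Mm

From phenotype alone, IV-1 is MM or Mm.
IV-1 is affected so carries M and received m from III-1 (mm), so IV-1 is Mm.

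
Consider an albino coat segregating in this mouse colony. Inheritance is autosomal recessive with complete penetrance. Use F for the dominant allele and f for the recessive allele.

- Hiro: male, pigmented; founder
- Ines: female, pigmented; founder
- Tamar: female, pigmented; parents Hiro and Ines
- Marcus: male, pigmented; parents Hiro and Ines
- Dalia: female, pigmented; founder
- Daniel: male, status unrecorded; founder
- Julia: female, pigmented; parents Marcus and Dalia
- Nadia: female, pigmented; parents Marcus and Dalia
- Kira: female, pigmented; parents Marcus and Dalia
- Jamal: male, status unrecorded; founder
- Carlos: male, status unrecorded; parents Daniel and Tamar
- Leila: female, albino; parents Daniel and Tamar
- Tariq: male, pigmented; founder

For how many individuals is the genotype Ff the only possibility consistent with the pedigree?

1

Obligate heterozygotes: Tamar is pigmented so carries F and passed f to Leila (ff), so Tamar is Ff.
Every other individual is either homozygous by phenotype or has at least one consistent homozygous assignment, so the count is 1.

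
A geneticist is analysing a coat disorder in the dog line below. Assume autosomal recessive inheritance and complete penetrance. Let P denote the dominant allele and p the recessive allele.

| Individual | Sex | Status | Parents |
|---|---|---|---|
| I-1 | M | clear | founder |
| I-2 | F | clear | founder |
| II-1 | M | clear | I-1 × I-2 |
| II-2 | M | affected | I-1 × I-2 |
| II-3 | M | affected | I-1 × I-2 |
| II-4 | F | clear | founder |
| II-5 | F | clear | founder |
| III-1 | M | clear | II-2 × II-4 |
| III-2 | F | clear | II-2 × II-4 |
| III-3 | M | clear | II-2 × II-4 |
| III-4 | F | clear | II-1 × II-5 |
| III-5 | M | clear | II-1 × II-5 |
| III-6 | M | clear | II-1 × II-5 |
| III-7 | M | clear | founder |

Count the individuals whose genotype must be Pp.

5

Obligate heterozygotes: I-1 is clear so carries P and passed p to II-2 (pp), so I-1 is Pp; I-2 is clear so carries P and passed p to II-2 (pp), so I-2 is Pp; III-1 is clear so carries P and received p from II-2 (pp), so III-1 is Pp; III-2 is clear so carries P and received p from II-2 (pp), so III-2 is Pp; III-3 is clear so carries P and received p from II-2 (pp), so III-3 is Pp.
Every other individual is either homozygous by phenotype or has at least one consistent homozygous assignment, so the count is 5.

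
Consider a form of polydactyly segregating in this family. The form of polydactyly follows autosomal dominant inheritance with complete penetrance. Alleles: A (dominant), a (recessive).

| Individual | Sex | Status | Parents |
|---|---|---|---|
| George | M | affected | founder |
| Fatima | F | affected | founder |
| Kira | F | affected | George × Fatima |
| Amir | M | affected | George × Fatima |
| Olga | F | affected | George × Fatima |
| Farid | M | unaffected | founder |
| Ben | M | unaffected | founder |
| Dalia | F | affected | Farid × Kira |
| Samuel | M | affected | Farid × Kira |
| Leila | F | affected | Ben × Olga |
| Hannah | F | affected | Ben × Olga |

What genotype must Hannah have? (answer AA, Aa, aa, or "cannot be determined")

Aa

From phenotype alone, Hannah is AA or Aa.
Hannah is affected so carries A and received a from Ben (aa), so Hannah is Aa.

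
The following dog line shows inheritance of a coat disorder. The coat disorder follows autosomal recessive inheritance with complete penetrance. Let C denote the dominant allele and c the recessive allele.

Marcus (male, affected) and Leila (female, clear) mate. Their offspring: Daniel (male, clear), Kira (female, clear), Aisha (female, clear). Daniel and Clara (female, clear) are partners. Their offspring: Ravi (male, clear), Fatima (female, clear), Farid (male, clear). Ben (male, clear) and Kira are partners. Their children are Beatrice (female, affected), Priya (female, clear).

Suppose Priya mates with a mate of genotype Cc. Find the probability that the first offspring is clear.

5/6

Ben is clear so carries C and passed c to Beatrice (cc), so Ben is Cc.
Kira is clear so carries C and received c from Marcus (cc), so Kira is Cc.
Priya is a clear offspring of Ben (Cc) × Kira (Cc), whose cross gives 1/4 CC : 1/2 Cc : 1/4 cc; conditioning on being clear, Priya is CC with probability 1/3, Cc with probability 2/3.
Summing over parental genotype combinations, P(offspring is clear) = 1/3·1 + 2/3·3/4 = 5/6.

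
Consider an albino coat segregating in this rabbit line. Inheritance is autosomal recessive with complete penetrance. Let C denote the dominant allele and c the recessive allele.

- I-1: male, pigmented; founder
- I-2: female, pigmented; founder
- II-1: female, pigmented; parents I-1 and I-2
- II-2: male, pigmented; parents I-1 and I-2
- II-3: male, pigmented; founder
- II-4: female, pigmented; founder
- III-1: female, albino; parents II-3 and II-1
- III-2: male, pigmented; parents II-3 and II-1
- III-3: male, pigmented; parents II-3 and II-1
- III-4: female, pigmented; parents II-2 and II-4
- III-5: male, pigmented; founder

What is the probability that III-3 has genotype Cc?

II-3 is pigmented so carries C and passed c to III-1 (cc), so II-3 is Cc.
II-1 is pigmented so carries C and passed c to III-1 (cc), so II-1 is Cc.
Their cross gives offspring ratios 1/4 CC : 1/2 Cc : 1/4 cc. Conditioning on III-3 being pigmented, P(Cc) = 1/2 / 3/4 = 2/3.

2/3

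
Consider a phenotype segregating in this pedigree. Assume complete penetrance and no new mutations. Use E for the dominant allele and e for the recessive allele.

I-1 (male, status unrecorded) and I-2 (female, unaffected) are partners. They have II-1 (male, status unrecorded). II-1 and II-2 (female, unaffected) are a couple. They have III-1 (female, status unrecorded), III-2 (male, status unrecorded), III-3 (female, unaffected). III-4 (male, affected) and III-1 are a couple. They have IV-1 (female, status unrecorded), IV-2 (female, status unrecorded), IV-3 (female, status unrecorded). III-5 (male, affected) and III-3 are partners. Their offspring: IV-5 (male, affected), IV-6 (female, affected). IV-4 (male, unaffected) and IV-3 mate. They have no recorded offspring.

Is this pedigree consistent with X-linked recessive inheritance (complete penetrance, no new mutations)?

A consistent assignment under X-linked recessive exists: I-1 X^E Y, I-2 X^E X^E, II-1 X^E Y, II-2 X^E X^e, III-1 X^E X^E, III-2 X^E Y, III-3 X^E X^e, III-4 X^e Y, III-5 X^e Y, IV-1 X^E X^e, IV-2 X^E X^e, IV-3 X^E X^e, IV-4 X^E Y, IV-5 X^e Y, IV-6 X^e X^e.
In this assignment every recorded phenotype matches its genotype and every non-founder's genotype is obtainable from its parents' genotypes, so the pedigree is consistent.

Yes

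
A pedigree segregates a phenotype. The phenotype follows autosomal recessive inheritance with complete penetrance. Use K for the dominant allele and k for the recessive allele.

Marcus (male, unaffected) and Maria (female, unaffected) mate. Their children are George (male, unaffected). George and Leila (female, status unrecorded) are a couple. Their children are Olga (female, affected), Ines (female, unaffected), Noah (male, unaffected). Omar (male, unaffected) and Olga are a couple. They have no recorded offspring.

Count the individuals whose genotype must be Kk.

Obligate heterozygotes: George is unaffected so carries K and passed k to Olga (kk), so George is Kk.
Every other individual is either homozygous by phenotype or has at least one consistent homozygous assignment, so the count is 1.

1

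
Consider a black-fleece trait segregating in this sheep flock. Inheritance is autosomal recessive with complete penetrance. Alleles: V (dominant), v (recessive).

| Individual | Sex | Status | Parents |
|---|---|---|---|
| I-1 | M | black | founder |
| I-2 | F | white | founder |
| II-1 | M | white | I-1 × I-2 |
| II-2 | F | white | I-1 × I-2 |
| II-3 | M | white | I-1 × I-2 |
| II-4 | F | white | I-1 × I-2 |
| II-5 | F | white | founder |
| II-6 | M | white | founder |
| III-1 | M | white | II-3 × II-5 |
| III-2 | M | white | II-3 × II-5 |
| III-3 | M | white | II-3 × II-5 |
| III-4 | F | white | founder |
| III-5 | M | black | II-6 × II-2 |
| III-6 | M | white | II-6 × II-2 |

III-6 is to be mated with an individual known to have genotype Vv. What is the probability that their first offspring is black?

1/6

II-6 is white so carries V and passed v to III-5 (vv), so II-6 is Vv.
II-2 is white so carries V and received v from I-1 (vv), so II-2 is Vv.
III-6 is a white offspring of II-6 (Vv) × II-2 (Vv), whose cross gives 1/4 VV : 1/2 Vv : 1/4 vv; conditioning on being white, III-6 is VV with probability 1/3, Vv with probability 2/3.
Summing over parental genotype combinations, P(offspring is black) = 2/3·1/4 = 1/6.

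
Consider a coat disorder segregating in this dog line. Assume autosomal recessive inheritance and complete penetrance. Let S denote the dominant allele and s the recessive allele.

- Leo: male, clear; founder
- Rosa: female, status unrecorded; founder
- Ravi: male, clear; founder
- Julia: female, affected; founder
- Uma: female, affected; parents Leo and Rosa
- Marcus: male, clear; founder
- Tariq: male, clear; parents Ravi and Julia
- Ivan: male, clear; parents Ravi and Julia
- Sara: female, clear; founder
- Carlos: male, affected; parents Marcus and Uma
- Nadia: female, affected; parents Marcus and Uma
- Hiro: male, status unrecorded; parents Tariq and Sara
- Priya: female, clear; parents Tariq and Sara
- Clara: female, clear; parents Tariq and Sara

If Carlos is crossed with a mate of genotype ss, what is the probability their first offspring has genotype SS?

Carlos is affected, so Carlos is ss.
The cross gives 1 ss, so P(offspring has genotype SS) = 0.

0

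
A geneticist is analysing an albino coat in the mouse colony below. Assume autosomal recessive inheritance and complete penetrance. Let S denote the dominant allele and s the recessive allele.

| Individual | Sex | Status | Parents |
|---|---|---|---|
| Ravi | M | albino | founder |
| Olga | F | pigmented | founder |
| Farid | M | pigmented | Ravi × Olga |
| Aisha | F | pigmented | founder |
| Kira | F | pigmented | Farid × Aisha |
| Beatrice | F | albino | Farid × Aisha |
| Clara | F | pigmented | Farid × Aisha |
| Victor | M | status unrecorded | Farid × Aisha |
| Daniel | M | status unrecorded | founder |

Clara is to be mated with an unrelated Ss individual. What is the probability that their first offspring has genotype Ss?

Farid is pigmented so carries S and received s from Ravi (ss), so Farid is Ss.
Aisha is pigmented so carries S and passed s to Beatrice (ss), so Aisha is Ss.
Clara is a pigmented offspring of Farid (Ss) × Aisha (Ss), whose cross gives 1/4 SS : 1/2 Ss : 1/4 ss; conditioning on being pigmented, Clara is SS with probability 1/3, Ss with probability 2/3.
Summing over parental genotype combinations, P(offspring has genotype Ss) = 1/3·1/2 + 2/3·1/2 = 1/2.

1/2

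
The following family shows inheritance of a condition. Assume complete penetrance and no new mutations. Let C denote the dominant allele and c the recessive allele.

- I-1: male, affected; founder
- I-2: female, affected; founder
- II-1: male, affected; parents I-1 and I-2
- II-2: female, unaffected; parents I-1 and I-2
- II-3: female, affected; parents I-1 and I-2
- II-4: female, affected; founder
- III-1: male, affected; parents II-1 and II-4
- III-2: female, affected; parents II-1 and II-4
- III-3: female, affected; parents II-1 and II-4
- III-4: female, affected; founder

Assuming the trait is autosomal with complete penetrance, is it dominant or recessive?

I-1 and I-2 are both affected yet have an unaffected child II-2. Under a recessive model two affected parents are homozygous and every child would be affected, so the trait cannot be recessive.

dominant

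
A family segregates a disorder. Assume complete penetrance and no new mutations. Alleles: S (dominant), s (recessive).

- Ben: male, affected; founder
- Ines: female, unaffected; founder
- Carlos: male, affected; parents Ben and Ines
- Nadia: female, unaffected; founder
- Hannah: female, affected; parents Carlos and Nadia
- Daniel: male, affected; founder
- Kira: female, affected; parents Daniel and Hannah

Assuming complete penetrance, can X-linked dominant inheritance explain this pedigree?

No

Under X-linked dominant, Carlos (affected, male) cannot arise from Ben (affected) × Ines (unaffected).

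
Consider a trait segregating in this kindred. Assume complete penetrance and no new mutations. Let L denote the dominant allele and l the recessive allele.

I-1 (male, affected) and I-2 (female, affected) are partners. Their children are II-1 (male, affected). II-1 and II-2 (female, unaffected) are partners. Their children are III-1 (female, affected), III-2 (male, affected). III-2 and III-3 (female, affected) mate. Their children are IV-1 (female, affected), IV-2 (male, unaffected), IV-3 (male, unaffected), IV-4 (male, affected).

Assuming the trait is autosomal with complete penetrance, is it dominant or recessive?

dominant

III-2 and III-3 are both affected yet have an unaffected child IV-2. Under a recessive model two affected parents are homozygous and every child would be affected, so the trait cannot be recessive.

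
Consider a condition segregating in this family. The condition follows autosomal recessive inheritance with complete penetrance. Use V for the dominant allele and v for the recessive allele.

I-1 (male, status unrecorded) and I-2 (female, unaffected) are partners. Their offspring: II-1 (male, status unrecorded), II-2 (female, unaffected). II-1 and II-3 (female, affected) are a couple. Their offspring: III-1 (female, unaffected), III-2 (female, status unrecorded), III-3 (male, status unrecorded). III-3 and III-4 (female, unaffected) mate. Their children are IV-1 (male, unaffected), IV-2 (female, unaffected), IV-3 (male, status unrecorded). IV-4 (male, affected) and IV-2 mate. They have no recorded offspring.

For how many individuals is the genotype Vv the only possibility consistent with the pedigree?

1

Obligate heterozygotes: III-1 is unaffected so carries V and received v from II-3 (vv), so III-1 is Vv.
Every other individual is either homozygous by phenotype or has at least one consistent homozygous assignment, so the count is 1.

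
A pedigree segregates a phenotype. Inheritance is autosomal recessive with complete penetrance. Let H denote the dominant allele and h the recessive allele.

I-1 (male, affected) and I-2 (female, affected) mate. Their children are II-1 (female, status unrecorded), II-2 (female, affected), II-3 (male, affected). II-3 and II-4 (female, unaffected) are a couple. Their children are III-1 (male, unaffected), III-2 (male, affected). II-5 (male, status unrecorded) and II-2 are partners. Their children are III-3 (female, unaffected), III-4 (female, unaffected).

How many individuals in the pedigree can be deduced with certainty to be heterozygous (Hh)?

4

Obligate heterozygotes: II-4 is unaffected so carries H and passed h to III-2 (hh), so II-4 is Hh; III-1 is unaffected so carries H and received h from II-3 (hh), so III-1 is Hh; III-3 is unaffected so carries H and received h from II-2 (hh), so III-3 is Hh; III-4 is unaffected so carries H and received h from II-2 (hh), so III-4 is Hh.
Every other individual is either homozygous by phenotype or has at least one consistent homozygous assignment, so the count is 4.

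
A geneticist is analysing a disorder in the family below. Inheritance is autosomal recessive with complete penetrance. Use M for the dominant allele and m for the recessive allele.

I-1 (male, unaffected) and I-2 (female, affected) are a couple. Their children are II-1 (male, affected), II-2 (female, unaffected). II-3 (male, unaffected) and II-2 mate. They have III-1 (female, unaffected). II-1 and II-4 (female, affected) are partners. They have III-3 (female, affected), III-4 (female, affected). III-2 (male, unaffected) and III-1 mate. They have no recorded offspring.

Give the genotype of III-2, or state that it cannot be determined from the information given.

cannot be determined

III-2's phenotype allows MM or Mm, and no parent or child forces a single allele at both positions; consistent genotype assignments exist with III-2 as MM or Mm.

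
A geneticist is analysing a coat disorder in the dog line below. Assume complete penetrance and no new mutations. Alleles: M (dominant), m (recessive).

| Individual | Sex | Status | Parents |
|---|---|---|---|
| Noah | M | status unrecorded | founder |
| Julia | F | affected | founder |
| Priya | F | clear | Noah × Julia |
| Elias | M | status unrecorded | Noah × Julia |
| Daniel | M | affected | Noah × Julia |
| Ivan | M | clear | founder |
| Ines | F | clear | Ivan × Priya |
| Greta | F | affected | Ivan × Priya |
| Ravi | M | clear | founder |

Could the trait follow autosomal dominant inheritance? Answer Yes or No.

Under autosomal dominant, Greta (affected, female) cannot arise from Ivan (clear) × Priya (clear).

No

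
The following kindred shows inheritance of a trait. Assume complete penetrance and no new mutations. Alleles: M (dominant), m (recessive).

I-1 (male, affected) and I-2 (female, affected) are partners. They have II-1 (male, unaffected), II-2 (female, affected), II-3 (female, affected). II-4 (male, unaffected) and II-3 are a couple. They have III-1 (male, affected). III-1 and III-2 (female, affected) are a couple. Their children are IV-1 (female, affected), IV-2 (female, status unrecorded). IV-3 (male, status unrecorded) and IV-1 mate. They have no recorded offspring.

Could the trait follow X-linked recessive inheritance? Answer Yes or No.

Under X-linked recessive, II-1 (unaffected, male) cannot arise from I-1 (affected) × I-2 (affected).

No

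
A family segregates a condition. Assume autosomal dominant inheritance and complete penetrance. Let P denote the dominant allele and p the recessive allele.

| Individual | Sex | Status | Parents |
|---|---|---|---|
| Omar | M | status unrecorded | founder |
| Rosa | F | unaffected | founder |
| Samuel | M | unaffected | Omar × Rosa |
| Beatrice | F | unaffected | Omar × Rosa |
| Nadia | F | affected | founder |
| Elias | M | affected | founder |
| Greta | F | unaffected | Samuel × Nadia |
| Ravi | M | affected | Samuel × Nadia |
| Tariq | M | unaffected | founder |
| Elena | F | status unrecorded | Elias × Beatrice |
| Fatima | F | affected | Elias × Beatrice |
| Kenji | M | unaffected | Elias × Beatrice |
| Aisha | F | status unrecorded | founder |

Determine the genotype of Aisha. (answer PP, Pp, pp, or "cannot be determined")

cannot be determined

Aisha's phenotype is unrecorded, and no parent or child forces a single allele at both positions; consistent genotype assignments exist with Aisha as PP or Pp or pp.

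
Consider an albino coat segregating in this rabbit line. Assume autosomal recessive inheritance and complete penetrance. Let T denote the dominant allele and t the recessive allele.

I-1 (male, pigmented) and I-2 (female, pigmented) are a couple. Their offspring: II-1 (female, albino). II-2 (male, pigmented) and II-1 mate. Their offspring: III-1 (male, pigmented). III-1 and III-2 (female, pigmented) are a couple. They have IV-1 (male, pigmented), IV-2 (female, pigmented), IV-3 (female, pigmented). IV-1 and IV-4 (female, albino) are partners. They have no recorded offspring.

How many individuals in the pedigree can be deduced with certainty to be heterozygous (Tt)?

Obligate heterozygotes: I-1 is pigmented so carries T and passed t to II-1 (tt), so I-1 is Tt; I-2 is pigmented so carries T and passed t to II-1 (tt), so I-2 is Tt; III-1 is pigmented so carries T and received t from II-1 (tt), so III-1 is Tt.
Every other individual is either homozygous by phenotype or has at least one consistent homozygous assignment, so the count is 3.

3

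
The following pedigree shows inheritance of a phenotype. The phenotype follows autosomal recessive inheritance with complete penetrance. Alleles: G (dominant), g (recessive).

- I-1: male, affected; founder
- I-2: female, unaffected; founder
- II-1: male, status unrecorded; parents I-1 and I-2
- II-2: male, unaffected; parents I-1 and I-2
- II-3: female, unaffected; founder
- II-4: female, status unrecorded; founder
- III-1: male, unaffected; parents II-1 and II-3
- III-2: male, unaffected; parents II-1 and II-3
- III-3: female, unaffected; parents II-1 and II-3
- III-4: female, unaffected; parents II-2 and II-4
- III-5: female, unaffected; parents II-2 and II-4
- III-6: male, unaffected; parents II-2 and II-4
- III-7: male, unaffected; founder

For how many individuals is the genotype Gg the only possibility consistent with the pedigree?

1

Obligate heterozygotes: II-2 is unaffected so carries G and received g from I-1 (gg), so II-2 is Gg.
Every other individual is either homozygous by phenotype or has at least one consistent homozygous assignment, so the count is 1.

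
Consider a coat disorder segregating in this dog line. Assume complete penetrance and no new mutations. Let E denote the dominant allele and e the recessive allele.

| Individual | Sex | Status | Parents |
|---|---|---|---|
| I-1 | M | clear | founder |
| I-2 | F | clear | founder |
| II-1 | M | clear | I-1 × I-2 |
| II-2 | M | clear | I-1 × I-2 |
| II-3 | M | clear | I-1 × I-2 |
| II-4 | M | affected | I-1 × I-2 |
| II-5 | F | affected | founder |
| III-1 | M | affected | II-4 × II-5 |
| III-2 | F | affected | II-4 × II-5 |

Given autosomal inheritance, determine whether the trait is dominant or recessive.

recessive

I-1 and I-2 are both clear yet have an affected child II-4. Under dominance, an affected child requires at least one affected parent, so the trait cannot be dominant.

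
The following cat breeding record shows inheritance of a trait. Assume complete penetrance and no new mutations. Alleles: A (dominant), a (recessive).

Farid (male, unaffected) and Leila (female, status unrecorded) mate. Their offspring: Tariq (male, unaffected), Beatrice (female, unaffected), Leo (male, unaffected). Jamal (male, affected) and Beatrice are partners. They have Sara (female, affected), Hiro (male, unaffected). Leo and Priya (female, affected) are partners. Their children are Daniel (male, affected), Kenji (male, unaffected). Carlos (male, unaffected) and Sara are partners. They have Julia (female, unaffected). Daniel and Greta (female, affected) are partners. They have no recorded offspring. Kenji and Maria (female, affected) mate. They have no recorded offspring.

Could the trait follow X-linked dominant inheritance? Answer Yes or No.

A consistent assignment under X-linked dominant exists: Farid X^a Y, Leila X^A X^a, Tariq X^a Y, Beatrice X^a X^a, Leo X^a Y, Jamal X^A Y, Priya X^A X^a, Sara X^A X^a, Hiro X^a Y, Carlos X^a Y, Daniel X^A Y, Kenji X^a Y, Greta X^A X^A, Maria X^A X^A, Julia X^a X^a.
In this assignment every recorded phenotype matches its genotype and every non-founder's genotype is obtainable from its parents' genotypes, so the pedigree is consistent.

Yes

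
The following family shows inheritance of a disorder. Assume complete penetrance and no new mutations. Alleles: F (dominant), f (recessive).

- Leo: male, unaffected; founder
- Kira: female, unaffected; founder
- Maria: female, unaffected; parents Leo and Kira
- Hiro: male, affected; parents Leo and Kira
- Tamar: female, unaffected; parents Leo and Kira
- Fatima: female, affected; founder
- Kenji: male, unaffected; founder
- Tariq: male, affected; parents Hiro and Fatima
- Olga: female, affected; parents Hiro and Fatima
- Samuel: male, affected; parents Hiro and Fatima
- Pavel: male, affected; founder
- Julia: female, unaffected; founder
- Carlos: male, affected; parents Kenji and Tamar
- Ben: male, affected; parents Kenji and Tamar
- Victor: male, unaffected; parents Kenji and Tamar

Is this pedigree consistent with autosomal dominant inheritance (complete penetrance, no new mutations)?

Under autosomal dominant, Hiro (affected, male) cannot arise from Leo (unaffected) × Kira (unaffected).

No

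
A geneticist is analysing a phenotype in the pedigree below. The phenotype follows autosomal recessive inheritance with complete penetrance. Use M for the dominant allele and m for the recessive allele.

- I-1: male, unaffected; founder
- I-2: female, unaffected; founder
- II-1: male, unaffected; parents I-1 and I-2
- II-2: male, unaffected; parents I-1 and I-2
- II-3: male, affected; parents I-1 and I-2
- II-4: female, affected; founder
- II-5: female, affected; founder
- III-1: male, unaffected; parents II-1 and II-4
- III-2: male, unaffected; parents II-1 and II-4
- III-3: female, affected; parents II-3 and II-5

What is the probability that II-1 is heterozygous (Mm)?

I-1 is unaffected so carries M and passed m to II-3 (mm), so I-1 is Mm.
I-2 is unaffected so carries M and passed m to II-3 (mm), so I-2 is Mm.
Their cross gives offspring ratios 1/4 MM : 1/2 Mm : 1/4 mm. Conditioning on II-1 being unaffected, P(Mm) = 1/2 / 3/4 = 2/3 before taking II-1's own offspring into account.
II-4 is affected, so II-4 is mm.
Now use II-1's offspring. Probability of each recorded status — unaffected son III-1: 1/2 if II-1 is Mm, 1 if MM; unaffected son III-2: 1/2 if II-1 is Mm, 1 if MM.
Bayes: P(Mm) = 2/3·1/4 / (2/3·1/4 + 1/3·1) = 1/3.

1/3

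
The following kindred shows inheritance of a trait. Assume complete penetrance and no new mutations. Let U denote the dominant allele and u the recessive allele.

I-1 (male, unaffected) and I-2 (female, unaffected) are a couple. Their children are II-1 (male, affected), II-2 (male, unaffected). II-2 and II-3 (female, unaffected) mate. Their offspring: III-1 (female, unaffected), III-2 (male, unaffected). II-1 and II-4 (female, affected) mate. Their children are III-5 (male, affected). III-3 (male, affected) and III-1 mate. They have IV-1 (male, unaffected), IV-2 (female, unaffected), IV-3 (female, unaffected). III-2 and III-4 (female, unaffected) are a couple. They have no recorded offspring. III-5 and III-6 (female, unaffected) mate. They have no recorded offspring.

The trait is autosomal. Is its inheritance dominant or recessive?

recessive

I-1 and I-2 are both unaffected yet have an affected child II-1. Under dominance, an affected child requires at least one affected parent, so the trait cannot be dominant.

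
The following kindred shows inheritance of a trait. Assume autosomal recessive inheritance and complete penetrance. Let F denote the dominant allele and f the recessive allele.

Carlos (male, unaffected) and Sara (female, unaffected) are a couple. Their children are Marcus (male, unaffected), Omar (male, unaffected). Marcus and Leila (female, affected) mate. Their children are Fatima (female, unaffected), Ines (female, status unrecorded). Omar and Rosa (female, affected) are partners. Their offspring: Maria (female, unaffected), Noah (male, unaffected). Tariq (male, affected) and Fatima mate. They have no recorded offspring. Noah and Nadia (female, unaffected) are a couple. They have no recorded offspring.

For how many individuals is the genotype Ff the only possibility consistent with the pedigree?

Obligate heterozygotes: Fatima is unaffected so carries F and received f from Leila (ff), so Fatima is Ff; Maria is unaffected so carries F and received f from Rosa (ff), so Maria is Ff; Noah is unaffected so carries F and received f from Rosa (ff), so Noah is Ff.
Every other individual is either homozygous by phenotype or has at least one consistent homozygous assignment, so the count is 3.

3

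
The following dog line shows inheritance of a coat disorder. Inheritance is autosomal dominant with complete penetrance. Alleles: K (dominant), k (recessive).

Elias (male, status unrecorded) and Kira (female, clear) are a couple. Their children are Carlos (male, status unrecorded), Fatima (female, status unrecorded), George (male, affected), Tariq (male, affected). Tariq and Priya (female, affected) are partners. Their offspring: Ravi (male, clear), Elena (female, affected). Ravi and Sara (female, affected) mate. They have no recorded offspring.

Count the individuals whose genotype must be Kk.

3

Obligate heterozygotes: George is affected so carries K and received k from Kira (kk), so George is Kk; Tariq is affected so carries K and received k from Kira (kk), so Tariq is Kk; Priya is affected so carries K and passed k to Ravi (kk), so Priya is Kk.
Every other individual is either homozygous by phenotype or has at least one consistent homozygous assignment, so the count is 3.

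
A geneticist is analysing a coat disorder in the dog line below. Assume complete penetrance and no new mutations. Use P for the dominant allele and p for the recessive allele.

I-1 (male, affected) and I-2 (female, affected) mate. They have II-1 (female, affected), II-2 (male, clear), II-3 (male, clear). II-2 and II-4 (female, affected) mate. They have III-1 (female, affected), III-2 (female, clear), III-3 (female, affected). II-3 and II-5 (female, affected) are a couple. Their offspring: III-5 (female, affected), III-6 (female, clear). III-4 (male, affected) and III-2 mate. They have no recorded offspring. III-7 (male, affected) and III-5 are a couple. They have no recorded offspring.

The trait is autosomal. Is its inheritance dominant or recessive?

I-1 and I-2 are both affected yet have a clear child II-2. Under a recessive model two affected parents are homozygous and every child would be affected, so the trait cannot be recessive.

dominant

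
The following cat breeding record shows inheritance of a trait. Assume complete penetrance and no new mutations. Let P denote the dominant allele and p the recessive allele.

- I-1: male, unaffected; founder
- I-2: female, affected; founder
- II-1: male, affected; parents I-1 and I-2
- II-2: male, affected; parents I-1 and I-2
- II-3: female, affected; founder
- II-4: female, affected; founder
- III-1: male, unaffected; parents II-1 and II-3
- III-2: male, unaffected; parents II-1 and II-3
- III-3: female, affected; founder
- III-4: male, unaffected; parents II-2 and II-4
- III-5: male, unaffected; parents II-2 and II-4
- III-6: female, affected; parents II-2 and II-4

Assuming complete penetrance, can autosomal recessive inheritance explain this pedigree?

No

Under autosomal recessive, III-1 (unaffected, male) cannot arise from II-1 (affected) × II-3 (affected).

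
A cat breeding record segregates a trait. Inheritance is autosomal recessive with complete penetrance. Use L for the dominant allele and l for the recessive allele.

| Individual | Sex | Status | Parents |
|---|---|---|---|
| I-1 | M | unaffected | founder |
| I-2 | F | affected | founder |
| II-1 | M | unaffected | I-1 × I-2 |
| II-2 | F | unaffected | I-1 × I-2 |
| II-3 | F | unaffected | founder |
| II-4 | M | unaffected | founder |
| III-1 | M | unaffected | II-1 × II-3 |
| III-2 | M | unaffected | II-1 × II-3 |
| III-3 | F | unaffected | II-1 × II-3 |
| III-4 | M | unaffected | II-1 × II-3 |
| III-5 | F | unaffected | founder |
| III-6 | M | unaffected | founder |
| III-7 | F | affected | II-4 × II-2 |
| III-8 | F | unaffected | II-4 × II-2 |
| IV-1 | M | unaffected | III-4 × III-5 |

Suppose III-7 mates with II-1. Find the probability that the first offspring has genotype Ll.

1/2

III-7 is affected, so III-7 is ll.
II-1 is unaffected so carries L and received l from I-2 (ll), so II-1 is Ll.
The cross gives 1/2 Ll : 1/2 ll, so P(offspring has genotype Ll) = 1/2.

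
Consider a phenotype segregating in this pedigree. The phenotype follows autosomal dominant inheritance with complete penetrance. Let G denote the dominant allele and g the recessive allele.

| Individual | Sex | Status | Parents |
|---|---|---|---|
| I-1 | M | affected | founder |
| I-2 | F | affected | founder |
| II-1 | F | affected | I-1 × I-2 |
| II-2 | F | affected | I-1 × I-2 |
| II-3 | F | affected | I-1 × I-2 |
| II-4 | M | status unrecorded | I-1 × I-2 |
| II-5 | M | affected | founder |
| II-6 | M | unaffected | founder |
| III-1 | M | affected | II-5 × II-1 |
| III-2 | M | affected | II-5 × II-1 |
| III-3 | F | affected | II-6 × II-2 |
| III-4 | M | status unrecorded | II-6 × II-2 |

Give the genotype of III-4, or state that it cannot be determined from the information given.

III-4's phenotype is unrecorded, and no parent or child forces a single allele at both positions; consistent genotype assignments exist with III-4 as Gg or gg.

cannot be determined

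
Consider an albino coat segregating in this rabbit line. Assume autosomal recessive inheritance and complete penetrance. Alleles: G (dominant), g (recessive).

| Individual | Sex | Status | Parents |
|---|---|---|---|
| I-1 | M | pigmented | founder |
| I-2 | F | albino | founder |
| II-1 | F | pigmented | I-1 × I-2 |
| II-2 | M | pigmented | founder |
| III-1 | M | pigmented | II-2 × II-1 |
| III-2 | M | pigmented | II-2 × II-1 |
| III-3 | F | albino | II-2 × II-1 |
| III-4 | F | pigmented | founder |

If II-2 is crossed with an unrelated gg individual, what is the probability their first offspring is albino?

1/2

II-2 is pigmented so carries G and passed g to III-3 (gg), so II-2 is Gg.
The cross gives 1/2 Gg : 1/2 gg, so P(offspring is albino) = 1/2.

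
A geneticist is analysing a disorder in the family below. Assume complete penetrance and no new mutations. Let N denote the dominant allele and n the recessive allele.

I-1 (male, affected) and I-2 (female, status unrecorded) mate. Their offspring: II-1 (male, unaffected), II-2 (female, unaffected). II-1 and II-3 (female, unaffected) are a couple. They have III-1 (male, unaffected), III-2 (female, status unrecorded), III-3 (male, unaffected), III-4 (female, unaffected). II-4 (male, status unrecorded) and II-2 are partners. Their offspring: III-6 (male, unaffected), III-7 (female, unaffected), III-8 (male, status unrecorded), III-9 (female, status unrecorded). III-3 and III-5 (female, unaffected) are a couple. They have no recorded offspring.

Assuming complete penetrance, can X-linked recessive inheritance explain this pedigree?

Yes

A consistent assignment under X-linked recessive exists: I-1 X^n Y, I-2 X^N X^N, II-1 X^N Y, II-2 X^N X^n, II-3 X^N X^N, II-4 X^N Y, III-1 X^N Y, III-2 X^N X^N, III-3 X^N Y, III-4 X^N X^N, III-5 X^N X^N, III-6 X^N Y, III-7 X^N X^N, III-8 X^N Y, III-9 X^N X^N.
In this assignment every recorded phenotype matches its genotype and every non-founder's genotype is obtainable from its parents' genotypes, so the pedigree is consistent.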